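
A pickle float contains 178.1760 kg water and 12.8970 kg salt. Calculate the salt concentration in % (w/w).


Formula: Conc = salt / (water + salt) * 100
Substituting: Conc = 12.8970 / (178.1760 + 12.8970) * 100
Result: 6.7498 %


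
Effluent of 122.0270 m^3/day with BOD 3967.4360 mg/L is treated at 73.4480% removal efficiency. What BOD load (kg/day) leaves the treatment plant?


Load_in = volume * conc / 1000 = 122.0270 * 3967.4360 / 1000 = 484.1343 kg/day
Removed = Load_in * eff / 100 = 484.1343 * 73.4480 / 100 = 355.5870 kg/day
Load_out = Load_in - Removed = 484.1343 - 355.5870 = 128.5473 kg/day


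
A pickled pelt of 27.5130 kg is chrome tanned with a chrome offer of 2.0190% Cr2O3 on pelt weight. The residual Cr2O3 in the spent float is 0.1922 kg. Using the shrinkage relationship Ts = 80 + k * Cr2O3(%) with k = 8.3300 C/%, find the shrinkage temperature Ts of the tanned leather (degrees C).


Offered = pelt * offer_pct / 100 = 27.5130 * 2.0190 / 100 = 0.5555 kg
Uptake = offered - residual = 0.5555 - 0.1922 = 0.3633 kg
Cr2O3% on pelt = uptake / pelt * 100 = 0.3633 / 27.5130 * 100 = 1.3204 %
Ts = 80 + k * Cr2O3% = 80 + 8.3300 * 1.3204 = 90.9991 C


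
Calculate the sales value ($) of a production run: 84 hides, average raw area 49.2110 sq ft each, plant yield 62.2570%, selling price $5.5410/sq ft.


Raw_total = N * avg_area = 84 * 49.2110 = 4133.7240 sq ft
Finished = Raw_total * yield / 100 = 4133.7240 * 62.2570 / 100 = 2573.5326 sq ft
Value = Finished * price = 2573.5326 * 5.5410 = 14259.9439 $


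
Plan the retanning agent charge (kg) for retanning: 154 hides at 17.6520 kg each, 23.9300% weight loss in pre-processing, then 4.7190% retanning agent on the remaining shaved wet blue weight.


Total_raw = N * avg_wt = 154 * 17.6520 = 2718.4080 kg
Substrate = Total_raw * (1 - loss/100) = 2718.4080 * (1 - 23.9300/100) = 2067.8930 kg
Retan = Substrate * pct / 100 = 2067.8930 * 4.7190 / 100 = 97.5839 kg


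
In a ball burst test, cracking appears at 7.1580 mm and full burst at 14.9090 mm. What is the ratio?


Formula: Ratio = crack / burst
Substituting: Ratio = 7.1580 / 14.9090
Result: 0.4801


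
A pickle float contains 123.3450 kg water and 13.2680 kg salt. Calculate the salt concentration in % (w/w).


Formula: Conc = salt / (water + salt) * 100
Substituting: Conc = 13.2680 / (123.3450 + 13.2680) * 100
Result: 9.7121 %


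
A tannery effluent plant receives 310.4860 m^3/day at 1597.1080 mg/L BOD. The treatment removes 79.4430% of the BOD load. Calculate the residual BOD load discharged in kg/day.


Load_in = volume * conc / 1000 = 310.4860 * 1597.1080 / 1000 = 495.8797 kg/day
Removed = Load_in * eff / 100 = 495.8797 * 79.4430 / 100 = 393.9417 kg/day
Load_out = Load_in - Removed = 495.8797 - 393.9417 = 101.9380 kg/day


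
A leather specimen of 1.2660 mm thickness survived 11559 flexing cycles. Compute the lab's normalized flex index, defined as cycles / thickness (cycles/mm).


Formula: Index = cycles / thickness
Substituting: Index = 11559 / 1.2660
Result: 9130.3318 cycles/mm


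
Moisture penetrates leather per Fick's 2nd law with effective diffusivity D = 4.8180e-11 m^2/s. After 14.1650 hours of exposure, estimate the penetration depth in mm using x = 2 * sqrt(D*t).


t = 14.1650 hr * 3600 = 50994.0000 s
D * t = 4.8180e-11 * 50994.0000 = 2.4569e-06
x = 2 * sqrt(D*t) = 2 * sqrt(2.4569e-06) = 0.00313489 m = 3.1349 mm


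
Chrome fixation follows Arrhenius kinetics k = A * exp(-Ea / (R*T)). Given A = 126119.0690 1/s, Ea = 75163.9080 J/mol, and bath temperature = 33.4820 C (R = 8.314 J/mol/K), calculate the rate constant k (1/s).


T_K = T_C + 273.15 = 33.4820 + 273.15 = 306.6320 K
exponent = -Ea / (R * T_K) = -75163.9080 / (8.314 * 306.6320) = -29.4837
k = A * exp(exponent) = 126119.0690 * exp(-29.4837) = 1.9778e-08 1/s


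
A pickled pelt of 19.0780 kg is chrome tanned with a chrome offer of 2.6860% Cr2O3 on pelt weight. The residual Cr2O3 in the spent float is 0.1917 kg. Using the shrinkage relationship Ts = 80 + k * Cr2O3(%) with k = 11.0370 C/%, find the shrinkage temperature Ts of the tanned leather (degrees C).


Offered = pelt * offer_pct / 100 = 19.0780 * 2.6860 / 100 = 0.5124 kg
Uptake = offered - residual = 0.5124 - 0.1917 = 0.3207 kg
Cr2O3% on pelt = uptake / pelt * 100 = 0.3207 / 19.0780 * 100 = 1.6812 %
Ts = 80 + k * Cr2O3% = 80 + 11.0370 * 1.6812 = 98.5552 C


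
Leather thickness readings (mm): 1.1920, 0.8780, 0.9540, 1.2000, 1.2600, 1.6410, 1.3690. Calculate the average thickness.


Formula: Average = sum / n
Substituting: Average = 8.4940 / 7
Result: 1.2134 mm


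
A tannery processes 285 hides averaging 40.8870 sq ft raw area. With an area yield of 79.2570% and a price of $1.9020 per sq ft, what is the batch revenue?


Raw_total = N * avg_area = 285 * 40.8870 = 11652.7950 sq ft
Finished = Raw_total * yield / 100 = 11652.7950 * 79.2570 / 100 = 9235.6557 sq ft
Value = Finished * price = 9235.6557 * 1.9020 = 17566.2172 $


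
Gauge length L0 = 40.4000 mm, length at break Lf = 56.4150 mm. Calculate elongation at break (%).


Formula: Elongation = (Lf - L0) / L0 * 100
Substituting: Elongation = (56.4150 - 40.4000) / 40.4000 * 100
Result: 39.6411 %


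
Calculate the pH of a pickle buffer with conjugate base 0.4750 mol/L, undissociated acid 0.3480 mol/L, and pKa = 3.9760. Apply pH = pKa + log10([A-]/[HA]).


ratio = [A-] / [HA] = 0.4750 / 0.3480 = 1.3649
log10(ratio) = 0.1351
pH = pKa + log10(ratio) = 3.9760 + 0.1351 = 4.1111


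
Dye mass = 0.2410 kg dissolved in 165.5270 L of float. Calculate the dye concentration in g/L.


Formula: Conc = dye_mass(kg) / volume(L) * 1000
Substituting: Conc = 0.2410 / 165.5270 * 1000
Result: 1.4560 g/L


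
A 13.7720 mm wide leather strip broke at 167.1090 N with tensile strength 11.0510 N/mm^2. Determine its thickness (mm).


Formula: t = F / (TS * w)
Substituting: t = 167.1090 / (11.0510 * 13.7720)
Result: 1.0980 mm


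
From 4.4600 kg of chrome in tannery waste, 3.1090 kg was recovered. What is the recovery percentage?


Formula: Recovery = recovered / input * 100
Substituting: Recovery = 3.1090 / 4.4600 * 100
Result: 69.7085 %


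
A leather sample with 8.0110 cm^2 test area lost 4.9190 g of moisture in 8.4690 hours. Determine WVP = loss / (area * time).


Formula: WVP = loss / (area * time)
Substituting: WVP = 4.9190 / (8.0110 * 8.4690)
Result: 0.0725033 g/(cm^2*hr)


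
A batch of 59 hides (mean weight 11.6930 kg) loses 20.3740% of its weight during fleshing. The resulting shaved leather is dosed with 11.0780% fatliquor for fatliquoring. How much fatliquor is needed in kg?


Total_raw = N * avg_wt = 59 * 11.6930 = 689.8870 kg
Substrate = Total_raw * (1 - loss/100) = 689.8870 * (1 - 20.3740/100) = 549.3294 kg
Fat = Substrate * pct / 100 = 549.3294 * 11.0780 / 100 = 60.8547 kg


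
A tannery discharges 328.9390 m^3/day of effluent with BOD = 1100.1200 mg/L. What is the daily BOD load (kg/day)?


Formula: BOD_load = volume * conc / 1000
Substituting: BOD_load = 328.9390 * 1100.1200 / 1000
Result: 361.8724 kg/day


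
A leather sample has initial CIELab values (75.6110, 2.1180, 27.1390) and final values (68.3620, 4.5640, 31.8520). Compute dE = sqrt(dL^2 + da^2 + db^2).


dL = -7.2490, da = 2.4460, db = 4.7130
dE = sqrt((-7.2490)^2 + 2.4460^2 + 4.7130^2) = 8.9857


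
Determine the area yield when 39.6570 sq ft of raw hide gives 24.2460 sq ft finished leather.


Formula: Yield = finished / raw * 100
Substituting: Yield = 24.2460 / 39.6570 * 100
Result: 61.1393 %


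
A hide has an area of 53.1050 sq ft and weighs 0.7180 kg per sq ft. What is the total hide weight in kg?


Formula: Weight = area * weight_per_sqft
Substituting: Weight = 53.1050 * 0.7180
Result: 38.1294 kg


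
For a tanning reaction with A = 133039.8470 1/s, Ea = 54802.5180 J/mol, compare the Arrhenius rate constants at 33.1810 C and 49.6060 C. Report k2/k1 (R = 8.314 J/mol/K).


T1 = 33.1810 + 273.15 = 306.3310 K; T2 = 49.6060 + 273.15 = 322.7560 K
k1 = A * exp(-Ea/(R*T1)) = 133039.8470 * exp(-54802.5180/(8.314*306.3310)) = 6.0101e-05 1/s
k2 = A * exp(-Ea/(R*T2)) = 133039.8470 * exp(-54802.5180/(8.314*322.7560)) = 1.7966e-04 1/s
k2/k1 = 1.7966e-04 / 6.0101e-05 = 2.9893


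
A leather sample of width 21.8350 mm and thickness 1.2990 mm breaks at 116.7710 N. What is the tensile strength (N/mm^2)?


Formula: TS = force / (width * thickness)
Substituting: TS = 116.7710 / (21.8350 * 1.2990)
Result: 4.1169 N/mm^2


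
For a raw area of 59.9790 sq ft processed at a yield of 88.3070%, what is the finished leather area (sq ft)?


Formula: finished = raw * yield / 100
Substituting: finished = 59.9790 * 88.3070 / 100
Result: 52.9657 sq ft


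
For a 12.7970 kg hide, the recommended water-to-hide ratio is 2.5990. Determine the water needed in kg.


Formula: Water = hide_weight * ratio
Substituting: Water = 12.7970 * 2.5990
Result: 33.2594 kg


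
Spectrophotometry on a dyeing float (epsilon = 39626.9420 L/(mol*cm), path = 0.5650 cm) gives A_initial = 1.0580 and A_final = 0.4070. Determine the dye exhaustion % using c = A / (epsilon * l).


c_initial = A_i / (epsilon * l) = 1.0580 / (39626.9420 * 0.5650) = 4.7255e-05 mol/L
c_final = A_f / (epsilon * l) = 0.4070 / (39626.9420 * 0.5650) = 1.8178e-05 mol/L
Exhaustion = (c_initial - c_final) / c_initial * 100 = (4.7255e-05 - 1.8178e-05) / 4.7255e-05 * 100 = 61.5312 %


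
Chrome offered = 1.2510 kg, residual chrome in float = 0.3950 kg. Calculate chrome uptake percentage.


Formula: Uptake = (offered - residual) / offered * 100
Substituting: Uptake = (1.2510 - 0.3950) / 1.2510 * 100
Result: 68.4253 %


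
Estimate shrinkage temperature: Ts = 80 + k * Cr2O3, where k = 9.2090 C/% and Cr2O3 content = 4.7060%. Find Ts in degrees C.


Formula: Ts = 80 + k * Cr2O3
Substituting: Ts = 80 + 9.2090 * 4.7060
Result: 123.3376 C


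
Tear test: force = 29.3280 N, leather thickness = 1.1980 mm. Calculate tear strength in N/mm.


Formula: Tear strength = force / thickness
Substituting: Tear strength = 29.3280 / 1.1980
Result: 24.4808 N/mm


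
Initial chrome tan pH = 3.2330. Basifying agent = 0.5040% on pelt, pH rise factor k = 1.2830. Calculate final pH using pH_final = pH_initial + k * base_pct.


Formula: pH_final = pH_initial + k * base_pct
Substituting: pH_final = 3.2330 + 1.2830 * 0.5040
Result: 3.8796


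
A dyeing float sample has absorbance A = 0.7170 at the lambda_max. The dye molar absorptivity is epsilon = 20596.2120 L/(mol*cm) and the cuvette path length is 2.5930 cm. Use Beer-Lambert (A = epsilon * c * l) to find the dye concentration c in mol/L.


Formula: c = A / (epsilon * l)
Substituting: c = 0.7170 / (20596.2120 * 2.5930)
Result: 1.3425e-05 mol/L


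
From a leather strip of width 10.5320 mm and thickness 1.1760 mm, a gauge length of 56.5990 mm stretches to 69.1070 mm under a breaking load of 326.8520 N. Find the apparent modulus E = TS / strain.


TS = F / (w * t) = 326.8520 / (10.5320 * 1.1760) = 26.3896 N/mm^2
strain = (Lf - L0) / L0 = (69.1070 - 56.5990) / 56.5990 = 0.2210
E = TS / strain = 26.3896 / 0.2210 = 119.4136 N/mm^2


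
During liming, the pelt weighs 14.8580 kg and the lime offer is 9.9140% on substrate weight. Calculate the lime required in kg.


Formula: Lime = substrate * pct / 100
Substituting: Lime = 14.8580 * 9.9140 / 100
Result: 1.4730 kg


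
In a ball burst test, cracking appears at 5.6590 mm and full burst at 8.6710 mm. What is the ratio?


Formula: Ratio = crack / burst
Substituting: Ratio = 5.6590 / 8.6710
Result: 0.6526


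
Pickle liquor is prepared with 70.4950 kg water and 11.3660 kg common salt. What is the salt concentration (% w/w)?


Formula: Conc = salt / (water + salt) * 100
Substituting: Conc = 11.3660 / (70.4950 + 11.3660) * 100
Result: 13.8845 %


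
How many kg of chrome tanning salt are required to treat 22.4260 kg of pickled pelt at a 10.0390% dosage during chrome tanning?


Formula: Chrome = substrate * pct / 100
Substituting: Chrome = 22.4260 * 10.0390 / 100
Result: 2.2513 kg


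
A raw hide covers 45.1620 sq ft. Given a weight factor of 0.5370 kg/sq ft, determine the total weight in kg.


Formula: Weight = area * weight_per_sqft
Substituting: Weight = 45.1620 * 0.5370
Result: 24.2520 kg


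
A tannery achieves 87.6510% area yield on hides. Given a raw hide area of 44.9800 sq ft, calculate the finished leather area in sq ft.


Formula: finished = raw * yield / 100
Substituting: finished = 44.9800 * 87.6510 / 100
Result: 39.4254 sq ft


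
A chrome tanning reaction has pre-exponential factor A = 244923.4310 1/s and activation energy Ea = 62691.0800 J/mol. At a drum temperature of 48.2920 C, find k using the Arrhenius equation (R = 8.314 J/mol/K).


T_K = T_C + 273.15 = 48.2920 + 273.15 = 321.4420 K
exponent = -Ea / (R * T_K) = -62691.0800 / (8.314 * 321.4420) = -23.4581
k = A * exp(exponent) = 244923.4310 * exp(-23.4581) = 1.5896e-05 1/s


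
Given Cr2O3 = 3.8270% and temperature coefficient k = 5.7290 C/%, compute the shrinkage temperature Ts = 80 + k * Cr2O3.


Formula: Ts = 80 + k * Cr2O3
Substituting: Ts = 80 + 5.7290 * 3.8270
Result: 101.9249 C


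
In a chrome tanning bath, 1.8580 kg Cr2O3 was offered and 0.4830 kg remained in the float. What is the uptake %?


Formula: Uptake = (offered - residual) / offered * 100
Substituting: Uptake = (1.8580 - 0.4830) / 1.8580 * 100
Result: 74.0043 %


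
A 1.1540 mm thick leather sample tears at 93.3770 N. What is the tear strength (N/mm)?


Formula: Tear strength = force / thickness
Substituting: Tear strength = 93.3770 / 1.1540
Result: 80.9159 N/mm


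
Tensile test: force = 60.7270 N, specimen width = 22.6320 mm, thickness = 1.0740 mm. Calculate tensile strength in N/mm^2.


Formula: TS = force / (width * thickness)
Substituting: TS = 60.7270 / (22.6320 * 1.0740)
Result: 2.4984 N/mm^2


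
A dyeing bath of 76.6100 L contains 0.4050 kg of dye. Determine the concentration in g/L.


Formula: Conc = dye_mass(kg) / volume(L) * 1000
Substituting: Conc = 0.4050 / 76.6100 * 1000
Result: 5.2865 g/L


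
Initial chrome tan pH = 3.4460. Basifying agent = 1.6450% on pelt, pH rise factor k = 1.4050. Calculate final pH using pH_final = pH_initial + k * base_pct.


Formula: pH_final = pH_initial + k * base_pct
Substituting: pH_final = 3.4460 + 1.4050 * 1.6450
Result: 5.7572


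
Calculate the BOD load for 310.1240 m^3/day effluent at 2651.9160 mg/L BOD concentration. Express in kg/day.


Formula: BOD_load = volume * conc / 1000
Substituting: BOD_load = 310.1240 * 2651.9160 / 1000
Result: 822.4228 kg/day


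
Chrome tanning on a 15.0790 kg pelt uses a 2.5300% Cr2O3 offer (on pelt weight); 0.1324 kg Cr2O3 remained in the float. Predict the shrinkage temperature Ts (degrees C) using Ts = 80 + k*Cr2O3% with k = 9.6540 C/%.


Offered = pelt * offer_pct / 100 = 15.0790 * 2.5300 / 100 = 0.3815 kg
Uptake = offered - residual = 0.3815 - 0.1324 = 0.2491 kg
Cr2O3% on pelt = uptake / pelt * 100 = 0.2491 / 15.0790 * 100 = 1.6520 %
Ts = 80 + k * Cr2O3% = 80 + 9.6540 * 1.6520 = 95.9480 C


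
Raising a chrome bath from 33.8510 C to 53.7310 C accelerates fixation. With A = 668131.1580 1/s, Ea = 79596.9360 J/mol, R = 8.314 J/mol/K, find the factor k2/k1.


T1 = 33.8510 + 273.15 = 307.0010 K; T2 = 53.7310 + 273.15 = 326.8810 K
k1 = A * exp(-Ea/(R*T1)) = 668131.1580 * exp(-79596.9360/(8.314*307.0010)) = 1.9115e-08 1/s
k2 = A * exp(-Ea/(R*T2)) = 668131.1580 * exp(-79596.9360/(8.314*326.8810)) = 1.2736e-07 1/s
k2/k1 = 1.2736e-07 / 1.9115e-08 = 6.6631


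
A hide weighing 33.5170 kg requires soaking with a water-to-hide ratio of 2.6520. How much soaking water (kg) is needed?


Formula: Water = hide_weight * ratio
Substituting: Water = 33.5170 * 2.6520
Result: 88.8871 kg


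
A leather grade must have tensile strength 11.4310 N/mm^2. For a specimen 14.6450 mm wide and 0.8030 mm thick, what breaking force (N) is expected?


Formula: F = TS * w * t
Substituting: F = 11.4310 * 14.6450 * 0.8030
Result: 134.4278 N


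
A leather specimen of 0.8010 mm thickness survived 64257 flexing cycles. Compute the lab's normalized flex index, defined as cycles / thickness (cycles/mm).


Formula: Index = cycles / thickness
Substituting: Index = 64257 / 0.8010
Result: 80220.9738 cycles/mm


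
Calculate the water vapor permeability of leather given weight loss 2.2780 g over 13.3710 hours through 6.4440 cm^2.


Formula: WVP = loss / (area * time)
Substituting: WVP = 2.2780 / (6.4440 * 13.3710)
Result: 0.0264383 g/(cm^2*hr)


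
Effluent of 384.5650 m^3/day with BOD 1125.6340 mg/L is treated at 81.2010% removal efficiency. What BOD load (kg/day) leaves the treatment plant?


Load_in = volume * conc / 1000 = 384.5650 * 1125.6340 / 1000 = 432.8794 kg/day
Removed = Load_in * eff / 100 = 432.8794 * 81.2010 / 100 = 351.5024 kg/day
Load_out = Load_in - Removed = 432.8794 - 351.5024 = 81.3770 kg/day


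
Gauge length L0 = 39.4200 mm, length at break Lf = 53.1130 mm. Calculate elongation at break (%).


Formula: Elongation = (Lf - L0) / L0 * 100
Substituting: Elongation = (53.1130 - 39.4200) / 39.4200 * 100
Result: 34.7362 %


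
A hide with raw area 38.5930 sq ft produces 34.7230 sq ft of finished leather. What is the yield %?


Formula: Yield = finished / raw * 100
Substituting: Yield = 34.7230 / 38.5930 * 100
Result: 89.9723 %


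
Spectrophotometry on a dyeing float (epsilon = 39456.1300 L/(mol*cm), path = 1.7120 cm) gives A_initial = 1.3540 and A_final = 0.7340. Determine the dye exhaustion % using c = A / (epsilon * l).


c_initial = A_i / (epsilon * l) = 1.3540 / (39456.1300 * 1.7120) = 2.0045e-05 mol/L
c_final = A_f / (epsilon * l) = 0.7340 / (39456.1300 * 1.7120) = 1.0866e-05 mol/L
Exhaustion = (c_initial - c_final) / c_initial * 100 = (2.0045e-05 - 1.0866e-05) / 2.0045e-05 * 100 = 45.7903 %


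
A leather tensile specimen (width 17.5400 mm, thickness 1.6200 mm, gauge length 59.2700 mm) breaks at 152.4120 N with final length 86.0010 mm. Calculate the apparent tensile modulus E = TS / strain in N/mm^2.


TS = F / (w * t) = 152.4120 / (17.5400 * 1.6200) = 5.3638 N/mm^2
strain = (Lf - L0) / L0 = (86.0010 - 59.2700) / 59.2700 = 0.4510
E = TS / strain = 5.3638 / 0.4510 = 11.8931 N/mm^2


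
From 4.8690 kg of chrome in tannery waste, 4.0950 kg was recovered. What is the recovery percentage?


Formula: Recovery = recovered / input * 100
Substituting: Recovery = 4.0950 / 4.8690 * 100
Result: 84.1035 %


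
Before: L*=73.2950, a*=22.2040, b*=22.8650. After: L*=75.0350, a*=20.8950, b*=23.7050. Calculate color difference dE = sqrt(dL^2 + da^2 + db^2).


dL = 1.7400, da = -1.3090, db = 0.8400
dE = sqrt(1.7400^2 + (-1.3090)^2 + 0.8400^2) = 2.3338


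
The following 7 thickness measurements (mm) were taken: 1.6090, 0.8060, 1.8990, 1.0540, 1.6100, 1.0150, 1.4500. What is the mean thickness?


Formula: Average = sum / n
Substituting: Average = 9.4430 / 7
Result: 1.3490 mm


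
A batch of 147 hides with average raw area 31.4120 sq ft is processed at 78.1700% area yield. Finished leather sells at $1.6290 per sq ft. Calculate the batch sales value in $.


Raw_total = N * avg_area = 147 * 31.4120 = 4617.5640 sq ft
Finished = Raw_total * yield / 100 = 4617.5640 * 78.1700 / 100 = 3609.5498 sq ft
Value = Finished * price = 3609.5498 * 1.6290 = 5879.9566 $


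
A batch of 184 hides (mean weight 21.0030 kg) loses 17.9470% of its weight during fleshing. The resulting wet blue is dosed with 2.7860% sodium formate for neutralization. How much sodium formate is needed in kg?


Total_raw = N * avg_wt = 184 * 21.0030 = 3864.5520 kg
Substrate = Total_raw * (1 - loss/100) = 3864.5520 * (1 - 17.9470/100) = 3170.9809 kg
Neutralizer = Substrate * pct / 100 = 3170.9809 * 2.7860 / 100 = 88.3435 kg


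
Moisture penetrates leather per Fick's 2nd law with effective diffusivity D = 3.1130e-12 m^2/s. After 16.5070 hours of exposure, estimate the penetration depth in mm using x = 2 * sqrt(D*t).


t = 16.5070 hr * 3600 = 59425.2000 s
D * t = 3.1130e-12 * 59425.2000 = 1.8499e-07
x = 2 * sqrt(D*t) = 2 * sqrt(1.8499e-07) = 8.6021e-04 m = 0.8602 mm


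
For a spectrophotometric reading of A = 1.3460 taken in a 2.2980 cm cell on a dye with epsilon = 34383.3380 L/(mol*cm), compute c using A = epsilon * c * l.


Formula: c = A / (epsilon * l)
Substituting: c = 1.3460 / (34383.3380 * 2.2980)
Result: 1.7035e-05 mol/L


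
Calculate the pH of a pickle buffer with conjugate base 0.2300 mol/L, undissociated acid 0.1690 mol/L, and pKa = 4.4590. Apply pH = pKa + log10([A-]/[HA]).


ratio = [A-] / [HA] = 0.2300 / 0.1690 = 1.3609
log10(ratio) = 0.1338
pH = pKa + log10(ratio) = 4.4590 + 0.1338 = 4.5928


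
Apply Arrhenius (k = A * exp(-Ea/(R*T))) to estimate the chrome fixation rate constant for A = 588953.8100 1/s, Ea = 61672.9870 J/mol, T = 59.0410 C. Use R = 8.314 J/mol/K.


T_K = T_C + 273.15 = 59.0410 + 273.15 = 332.1910 K
exponent = -Ea / (R * T_K) = -61672.9870 / (8.314 * 332.1910) = -22.3304
k = A * exp(exponent) = 588953.8100 * exp(-22.3304) = 1.1806e-04 1/s


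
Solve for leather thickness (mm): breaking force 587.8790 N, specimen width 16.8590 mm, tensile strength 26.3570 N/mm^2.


Formula: t = F / (TS * w)
Substituting: t = 587.8790 / (26.3570 * 16.8590)
Result: 1.3230 mm


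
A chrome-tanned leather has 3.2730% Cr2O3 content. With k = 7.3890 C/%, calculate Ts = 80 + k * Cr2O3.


Formula: Ts = 80 + k * Cr2O3
Substituting: Ts = 80 + 7.3890 * 3.2730
Result: 104.1842 C


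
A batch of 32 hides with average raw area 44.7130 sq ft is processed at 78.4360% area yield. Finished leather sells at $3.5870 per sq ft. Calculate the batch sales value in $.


Raw_total = N * avg_area = 32 * 44.7130 = 1430.8160 sq ft
Finished = Raw_total * yield / 100 = 1430.8160 * 78.4360 / 100 = 1122.2748 sq ft
Value = Finished * price = 1122.2748 * 3.5870 = 4025.5998 $


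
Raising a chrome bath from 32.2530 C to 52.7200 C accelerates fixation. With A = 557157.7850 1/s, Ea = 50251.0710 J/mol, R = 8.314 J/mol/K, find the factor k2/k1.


T1 = 32.2530 + 273.15 = 305.4030 K; T2 = 52.7200 + 273.15 = 325.8700 K
k1 = A * exp(-Ea/(R*T1)) = 557157.7850 * exp(-50251.0710/(8.314*305.4030)) = 0.00141569 1/s
k2 = A * exp(-Ea/(R*T2)) = 557157.7850 * exp(-50251.0710/(8.314*325.8700)) = 0.0049068 1/s
k2/k1 = 0.0049068 / 0.00141569 = 3.4660


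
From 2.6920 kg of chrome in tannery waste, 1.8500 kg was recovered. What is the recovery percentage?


Formula: Recovery = recovered / input * 100
Substituting: Recovery = 1.8500 / 2.6920 * 100
Result: 68.7221 %


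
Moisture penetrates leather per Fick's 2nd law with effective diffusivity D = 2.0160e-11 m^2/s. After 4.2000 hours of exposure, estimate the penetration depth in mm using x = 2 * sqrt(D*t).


t = 4.2000 hr * 3600 = 15120.0000 s
D * t = 2.0160e-11 * 15120.0000 = 3.0482e-07
x = 2 * sqrt(D*t) = 2 * sqrt(3.0482e-07) = 0.00110421 m = 1.1042 mm


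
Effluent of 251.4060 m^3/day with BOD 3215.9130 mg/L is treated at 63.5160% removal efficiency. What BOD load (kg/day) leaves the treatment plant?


Load_in = volume * conc / 1000 = 251.4060 * 3215.9130 / 1000 = 808.4998 kg/day
Removed = Load_in * eff / 100 = 808.4998 * 63.5160 / 100 = 513.5267 kg/day
Load_out = Load_in - Removed = 808.4998 - 513.5267 = 294.9731 kg/day


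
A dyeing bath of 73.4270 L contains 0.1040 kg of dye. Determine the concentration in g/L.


Formula: Conc = dye_mass(kg) / volume(L) * 1000
Substituting: Conc = 0.1040 / 73.4270 * 1000
Result: 1.4164 g/L


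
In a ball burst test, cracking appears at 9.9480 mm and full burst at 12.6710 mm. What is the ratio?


Formula: Ratio = crack / burst
Substituting: Ratio = 9.9480 / 12.6710
Result: 0.7851


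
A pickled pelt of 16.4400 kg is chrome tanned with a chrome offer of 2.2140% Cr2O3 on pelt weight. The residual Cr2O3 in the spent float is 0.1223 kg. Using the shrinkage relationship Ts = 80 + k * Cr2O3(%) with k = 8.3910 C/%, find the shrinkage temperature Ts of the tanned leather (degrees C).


Offered = pelt * offer_pct / 100 = 16.4400 * 2.2140 / 100 = 0.3640 kg
Uptake = offered - residual = 0.3640 - 0.1223 = 0.2417 kg
Cr2O3% on pelt = uptake / pelt * 100 = 0.2417 / 16.4400 * 100 = 1.4701 %
Ts = 80 + k * Cr2O3% = 80 + 8.3910 * 1.4701 = 92.3355 C


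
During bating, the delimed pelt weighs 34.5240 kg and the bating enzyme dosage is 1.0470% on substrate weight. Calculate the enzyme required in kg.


Formula: Enzyme = substrate * pct / 100
Substituting: Enzyme = 34.5240 * 1.0470 / 100
Result: 0.3615 kg


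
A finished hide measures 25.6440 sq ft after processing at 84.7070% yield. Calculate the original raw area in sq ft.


Formula: raw = finished * 100 / yield
Substituting: raw = 25.6440 * 100 / 84.7070
Result: 30.2738 sq ft


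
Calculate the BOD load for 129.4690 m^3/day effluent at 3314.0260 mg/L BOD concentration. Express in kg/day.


Formula: BOD_load = volume * conc / 1000
Substituting: BOD_load = 129.4690 * 3314.0260 / 1000
Result: 429.0636 kg/day


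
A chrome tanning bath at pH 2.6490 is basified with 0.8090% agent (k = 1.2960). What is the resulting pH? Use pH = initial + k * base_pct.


Formula: pH_final = pH_initial + k * base_pct
Substituting: pH_final = 2.6490 + 1.2960 * 0.8090
Result: 3.6975


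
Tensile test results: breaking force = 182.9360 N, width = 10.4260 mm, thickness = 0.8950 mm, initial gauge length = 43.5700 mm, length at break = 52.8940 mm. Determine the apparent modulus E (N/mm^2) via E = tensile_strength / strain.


TS = F / (w * t) = 182.9360 / (10.4260 * 0.8950) = 19.6046 N/mm^2
strain = (Lf - L0) / L0 = (52.8940 - 43.5700) / 43.5700 = 0.2140
E = TS / strain = 19.6046 / 0.2140 = 91.6102 N/mm^2


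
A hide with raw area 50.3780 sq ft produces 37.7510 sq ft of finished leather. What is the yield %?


Formula: Yield = finished / raw * 100
Substituting: Yield = 37.7510 / 50.3780 * 100
Result: 74.9355 %


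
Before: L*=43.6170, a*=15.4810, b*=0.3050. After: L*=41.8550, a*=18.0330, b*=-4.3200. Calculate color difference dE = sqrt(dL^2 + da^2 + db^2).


dL = -1.7620, da = 2.5520, db = -4.6250
dE = sqrt((-1.7620)^2 + 2.5520^2 + (-4.6250)^2) = 5.5685


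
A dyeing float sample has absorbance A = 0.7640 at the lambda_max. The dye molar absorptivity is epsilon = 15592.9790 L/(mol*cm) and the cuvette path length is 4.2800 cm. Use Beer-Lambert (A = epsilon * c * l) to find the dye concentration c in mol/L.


Formula: c = A / (epsilon * l)
Substituting: c = 0.7640 / (15592.9790 * 4.2800)
Result: 1.1448e-05 mol/L


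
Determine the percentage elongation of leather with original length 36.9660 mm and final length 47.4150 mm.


Formula: Elongation = (Lf - L0) / L0 * 100
Substituting: Elongation = (47.4150 - 36.9660) / 36.9660 * 100
Result: 28.2665 %


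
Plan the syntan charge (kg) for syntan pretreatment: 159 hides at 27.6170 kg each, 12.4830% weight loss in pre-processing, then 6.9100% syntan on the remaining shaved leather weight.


Total_raw = N * avg_wt = 159 * 27.6170 = 4391.1030 kg
Substrate = Total_raw * (1 - loss/100) = 4391.1030 * (1 - 12.4830/100) = 3842.9616 kg
Syntan = Substrate * pct / 100 = 3842.9616 * 6.9100 / 100 = 265.5486 kg


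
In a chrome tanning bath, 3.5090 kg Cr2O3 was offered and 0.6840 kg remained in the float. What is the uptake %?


Formula: Uptake = (offered - residual) / offered * 100
Substituting: Uptake = (3.5090 - 0.6840) / 3.5090 * 100
Result: 80.5073 %


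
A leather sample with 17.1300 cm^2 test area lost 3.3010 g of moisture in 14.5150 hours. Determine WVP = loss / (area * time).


Formula: WVP = loss / (area * time)
Substituting: WVP = 3.3010 / (17.1300 * 14.5150)
Result: 0.0132761 g/(cm^2*hr)


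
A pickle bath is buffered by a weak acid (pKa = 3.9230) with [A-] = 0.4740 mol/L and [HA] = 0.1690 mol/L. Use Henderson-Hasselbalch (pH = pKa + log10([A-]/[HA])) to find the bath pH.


ratio = [A-] / [HA] = 0.4740 / 0.1690 = 2.8047
log10(ratio) = 0.4479
pH = pKa + log10(ratio) = 3.9230 + 0.4479 = 4.3709


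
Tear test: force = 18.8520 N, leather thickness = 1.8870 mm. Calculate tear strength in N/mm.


Formula: Tear strength = force / thickness
Substituting: Tear strength = 18.8520 / 1.8870
Result: 9.9905 N/mm


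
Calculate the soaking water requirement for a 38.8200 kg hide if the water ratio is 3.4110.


Formula: Water = hide_weight * ratio
Substituting: Water = 38.8200 * 3.4110
Result: 132.4150 kg


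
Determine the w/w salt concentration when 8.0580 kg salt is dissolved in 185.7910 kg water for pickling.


Formula: Conc = salt / (water + salt) * 100
Substituting: Conc = 8.0580 / (185.7910 + 8.0580) * 100
Result: 4.1568 %


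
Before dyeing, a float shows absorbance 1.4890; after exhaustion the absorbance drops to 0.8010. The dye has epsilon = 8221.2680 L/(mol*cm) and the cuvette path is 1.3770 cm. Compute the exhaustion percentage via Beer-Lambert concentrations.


c_initial = A_i / (epsilon * l) = 1.4890 / (8221.2680 * 1.3770) = 1.3153e-04 mol/L
c_final = A_f / (epsilon * l) = 0.8010 / (8221.2680 * 1.3770) = 7.0755e-05 mol/L
Exhaustion = (c_initial - c_final) / c_initial * 100 = (1.3153e-04 - 7.0755e-05) / 1.3153e-04 * 100 = 46.2055 %


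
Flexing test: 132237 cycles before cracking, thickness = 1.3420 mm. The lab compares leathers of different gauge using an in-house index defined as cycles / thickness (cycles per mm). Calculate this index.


Formula: Index = cycles / thickness
Substituting: Index = 132237 / 1.3420
Result: 98537.2578 cycles/mm


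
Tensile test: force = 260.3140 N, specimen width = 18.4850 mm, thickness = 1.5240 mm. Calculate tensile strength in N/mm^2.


Formula: TS = force / (width * thickness)
Substituting: TS = 260.3140 / (18.4850 * 1.5240)
Result: 9.2404 N/mm^2


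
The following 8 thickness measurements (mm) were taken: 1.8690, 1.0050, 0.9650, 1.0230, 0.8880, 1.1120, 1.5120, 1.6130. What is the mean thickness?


Formula: Average = sum / n
Substituting: Average = 9.9870 / 8
Result: 1.2484 mm


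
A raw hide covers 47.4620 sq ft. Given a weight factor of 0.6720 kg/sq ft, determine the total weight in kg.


Formula: Weight = area * weight_per_sqft
Substituting: Weight = 47.4620 * 0.6720
Result: 31.8945 kg


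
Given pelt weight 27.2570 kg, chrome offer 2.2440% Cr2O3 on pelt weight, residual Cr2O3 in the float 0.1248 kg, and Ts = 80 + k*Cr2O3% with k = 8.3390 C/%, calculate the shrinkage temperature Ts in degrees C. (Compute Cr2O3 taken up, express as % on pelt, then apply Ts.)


Offered = pelt * offer_pct / 100 = 27.2570 * 2.2440 / 100 = 0.6116 kg
Uptake = offered - residual = 0.6116 - 0.1248 = 0.4868 kg
Cr2O3% on pelt = uptake / pelt * 100 = 0.4868 / 27.2570 * 100 = 1.7861 %
Ts = 80 + k * Cr2O3% = 80 + 8.3390 * 1.7861 = 94.8946 C


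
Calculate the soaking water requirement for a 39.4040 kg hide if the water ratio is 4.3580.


Formula: Water = hide_weight * ratio
Substituting: Water = 39.4040 * 4.3580
Result: 171.7226 kg


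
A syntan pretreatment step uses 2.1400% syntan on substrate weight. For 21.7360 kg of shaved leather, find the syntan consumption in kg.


Formula: Syntan = substrate * pct / 100
Substituting: Syntan = 21.7360 * 2.1400 / 100
Result: 0.4652 kg


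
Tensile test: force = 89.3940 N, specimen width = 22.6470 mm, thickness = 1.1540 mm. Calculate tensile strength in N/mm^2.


Formula: TS = force / (width * thickness)
Substituting: TS = 89.3940 / (22.6470 * 1.1540)
Result: 3.4205 N/mm^2


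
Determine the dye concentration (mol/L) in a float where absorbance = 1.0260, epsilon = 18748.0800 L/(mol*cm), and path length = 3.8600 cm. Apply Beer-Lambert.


Formula: c = A / (epsilon * l)
Substituting: c = 1.0260 / (18748.0800 * 3.8600)
Result: 1.4178e-05 mol/L


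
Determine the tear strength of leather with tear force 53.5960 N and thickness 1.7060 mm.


Formula: Tear strength = force / thickness
Substituting: Tear strength = 53.5960 / 1.7060
Result: 31.4162 N/mm


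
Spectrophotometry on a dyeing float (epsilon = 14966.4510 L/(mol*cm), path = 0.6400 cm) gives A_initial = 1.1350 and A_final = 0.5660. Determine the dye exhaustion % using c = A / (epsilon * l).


c_initial = A_i / (epsilon * l) = 1.1350 / (14966.4510 * 0.6400) = 1.1849e-04 mol/L
c_final = A_f / (epsilon * l) = 0.5660 / (14966.4510 * 0.6400) = 5.9090e-05 mol/L
Exhaustion = (c_initial - c_final) / c_initial * 100 = (1.1849e-04 - 5.9090e-05) / 1.1849e-04 * 100 = 50.1322 %


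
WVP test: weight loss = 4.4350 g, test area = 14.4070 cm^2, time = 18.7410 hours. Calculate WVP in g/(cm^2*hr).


Formula: WVP = loss / (area * time)
Substituting: WVP = 4.4350 / (14.4070 * 18.7410)
Result: 0.0164258 g/(cm^2*hr)


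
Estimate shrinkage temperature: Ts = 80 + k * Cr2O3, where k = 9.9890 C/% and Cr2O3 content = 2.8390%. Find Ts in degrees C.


Formula: Ts = 80 + k * Cr2O3
Substituting: Ts = 80 + 9.9890 * 2.8390
Result: 108.3588 C


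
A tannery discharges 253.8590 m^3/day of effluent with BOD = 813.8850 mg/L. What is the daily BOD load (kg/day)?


Formula: BOD_load = volume * conc / 1000
Substituting: BOD_load = 253.8590 * 813.8850 / 1000
Result: 206.6120 kg/day


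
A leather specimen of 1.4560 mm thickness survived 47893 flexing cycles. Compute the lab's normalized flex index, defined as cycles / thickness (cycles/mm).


Formula: Index = cycles / thickness
Substituting: Index = 47893 / 1.4560
Result: 32893.5440 cycles/mm


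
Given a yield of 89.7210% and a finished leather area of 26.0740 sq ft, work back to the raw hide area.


Formula: raw = finished * 100 / yield
Substituting: raw = 26.0740 * 100 / 89.7210
Result: 29.0612 sq ft


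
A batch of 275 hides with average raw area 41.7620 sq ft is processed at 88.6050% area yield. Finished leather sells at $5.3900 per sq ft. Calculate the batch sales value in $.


Raw_total = N * avg_area = 275 * 41.7620 = 11484.5500 sq ft
Finished = Raw_total * yield / 100 = 11484.5500 * 88.6050 / 100 = 10175.8855 sq ft
Value = Finished * price = 10175.8855 * 5.3900 = 54848.0230 $


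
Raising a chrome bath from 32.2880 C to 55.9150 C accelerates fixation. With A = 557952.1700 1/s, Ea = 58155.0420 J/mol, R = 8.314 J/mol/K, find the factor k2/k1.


T1 = 32.2880 + 273.15 = 305.4380 K; T2 = 55.9150 + 273.15 = 329.0650 K
k1 = A * exp(-Ea/(R*T1)) = 557952.1700 * exp(-58155.0420/(8.314*305.4380)) = 6.3215e-05 1/s
k2 = A * exp(-Ea/(R*T2)) = 557952.1700 * exp(-58155.0420/(8.314*329.0650)) = 3.2729e-04 1/s
k2/k1 = 3.2729e-04 / 6.3215e-05 = 5.1774


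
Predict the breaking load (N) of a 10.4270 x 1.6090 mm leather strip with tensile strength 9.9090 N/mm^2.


Formula: F = TS * w * t
Substituting: F = 9.9090 * 10.4270 * 1.6090
Result: 166.2437 N


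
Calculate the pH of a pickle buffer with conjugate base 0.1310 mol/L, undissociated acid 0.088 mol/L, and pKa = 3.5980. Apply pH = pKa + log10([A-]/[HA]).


ratio = [A-] / [HA] = 0.1310 / 0.088 = 1.4886
log10(ratio) = 0.1728
pH = pKa + log10(ratio) = 3.5980 + 0.1728 = 3.7708


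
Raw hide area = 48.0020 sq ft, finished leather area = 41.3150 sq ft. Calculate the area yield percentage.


Formula: Yield = finished / raw * 100
Substituting: Yield = 41.3150 / 48.0020 * 100
Result: 86.0693 %


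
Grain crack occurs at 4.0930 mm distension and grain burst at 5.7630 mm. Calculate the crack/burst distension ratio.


Formula: Ratio = crack / burst
Substituting: Ratio = 4.0930 / 5.7630
Result: 0.7102


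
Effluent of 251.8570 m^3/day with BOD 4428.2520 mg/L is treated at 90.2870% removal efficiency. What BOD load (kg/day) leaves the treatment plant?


Load_in = volume * conc / 1000 = 251.8570 * 4428.2520 / 1000 = 1115.2863 kg/day
Removed = Load_in * eff / 100 = 1115.2863 * 90.2870 / 100 = 1006.9585 kg/day
Load_out = Load_in - Removed = 1115.2863 - 1006.9585 = 108.3278 kg/day


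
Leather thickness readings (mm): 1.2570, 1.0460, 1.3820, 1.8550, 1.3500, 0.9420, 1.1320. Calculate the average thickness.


Formula: Average = sum / n
Substituting: Average = 8.9640 / 7
Result: 1.2806 mm


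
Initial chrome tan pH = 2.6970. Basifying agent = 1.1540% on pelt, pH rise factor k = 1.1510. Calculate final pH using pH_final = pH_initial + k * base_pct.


Formula: pH_final = pH_initial + k * base_pct
Substituting: pH_final = 2.6970 + 1.1510 * 1.1540
Result: 4.0253


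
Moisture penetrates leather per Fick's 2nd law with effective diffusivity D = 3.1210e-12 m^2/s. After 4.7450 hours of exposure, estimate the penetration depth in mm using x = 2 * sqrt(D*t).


t = 4.7450 hr * 3600 = 17082.0000 s
D * t = 3.1210e-12 * 17082.0000 = 5.3313e-08
x = 2 * sqrt(D*t) = 2 * sqrt(5.3313e-08) = 4.6179e-04 m = 0.4618 mm


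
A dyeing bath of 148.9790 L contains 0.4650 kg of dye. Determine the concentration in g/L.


Formula: Conc = dye_mass(kg) / volume(L) * 1000
Substituting: Conc = 0.4650 / 148.9790 * 1000
Result: 3.1212 g/L


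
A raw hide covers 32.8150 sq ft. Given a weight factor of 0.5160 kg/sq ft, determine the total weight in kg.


Formula: Weight = area * weight_per_sqft
Substituting: Weight = 32.8150 * 0.5160
Result: 16.9325 kg


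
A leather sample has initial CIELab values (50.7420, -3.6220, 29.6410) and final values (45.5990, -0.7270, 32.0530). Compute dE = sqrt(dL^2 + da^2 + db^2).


dL = -5.1430, da = 2.8950, db = 2.4120
dE = sqrt((-5.1430)^2 + 2.8950^2 + 2.4120^2) = 6.3757


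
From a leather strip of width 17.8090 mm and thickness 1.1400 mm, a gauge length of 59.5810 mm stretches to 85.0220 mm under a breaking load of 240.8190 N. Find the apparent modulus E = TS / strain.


TS = F / (w * t) = 240.8190 / (17.8090 * 1.1400) = 11.8617 N/mm^2
strain = (Lf - L0) / L0 = (85.0220 - 59.5810) / 59.5810 = 0.4270
E = TS / strain = 11.8617 / 0.4270 = 27.7792 N/mm^2


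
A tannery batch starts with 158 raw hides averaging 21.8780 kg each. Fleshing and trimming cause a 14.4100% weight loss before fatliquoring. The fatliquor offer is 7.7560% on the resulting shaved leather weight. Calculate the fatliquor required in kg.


Total_raw = N * avg_wt = 158 * 21.8780 = 3456.7240 kg
Substrate = Total_raw * (1 - loss/100) = 3456.7240 * (1 - 14.4100/100) = 2958.6101 kg
Fat = Substrate * pct / 100 = 2958.6101 * 7.7560 / 100 = 229.4698 kg


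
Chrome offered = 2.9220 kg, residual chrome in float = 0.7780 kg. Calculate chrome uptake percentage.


Formula: Uptake = (offered - residual) / offered * 100
Substituting: Uptake = (2.9220 - 0.7780) / 2.9220 * 100
Result: 73.3744 %


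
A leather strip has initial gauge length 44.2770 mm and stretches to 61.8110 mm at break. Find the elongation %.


Formula: Elongation = (Lf - L0) / L0 * 100
Substituting: Elongation = (61.8110 - 44.2770) / 44.2770 * 100
Result: 39.6007 %


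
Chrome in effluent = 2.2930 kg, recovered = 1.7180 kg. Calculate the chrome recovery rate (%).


Formula: Recovery = recovered / input * 100
Substituting: Recovery = 1.7180 / 2.2930 * 100
Result: 74.9237 %


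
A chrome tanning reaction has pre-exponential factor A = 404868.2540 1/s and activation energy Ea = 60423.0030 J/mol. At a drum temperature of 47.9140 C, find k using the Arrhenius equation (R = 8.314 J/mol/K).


T_K = T_C + 273.15 = 47.9140 + 273.15 = 321.0640 K
exponent = -Ea / (R * T_K) = -60423.0030 / (8.314 * 321.0640) = -22.6361
k = A * exp(exponent) = 404868.2540 * exp(-22.6361) = 5.9786e-05 1/s


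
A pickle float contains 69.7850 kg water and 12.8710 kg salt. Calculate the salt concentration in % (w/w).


Formula: Conc = salt / (water + salt) * 100
Substituting: Conc = 12.8710 / (69.7850 + 12.8710) * 100
Result: 15.5718 %


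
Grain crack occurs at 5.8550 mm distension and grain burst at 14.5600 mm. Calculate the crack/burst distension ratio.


Formula: Ratio = crack / burst
Substituting: Ratio = 5.8550 / 14.5600
Result: 0.4021
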